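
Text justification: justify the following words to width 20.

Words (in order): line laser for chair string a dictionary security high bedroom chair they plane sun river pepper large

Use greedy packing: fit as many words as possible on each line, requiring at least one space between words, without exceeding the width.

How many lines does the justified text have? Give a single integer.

Answer: 6

Derivation:
Line 1: ['line', 'laser', 'for', 'chair'] (min_width=20, slack=0)
Line 2: ['string', 'a', 'dictionary'] (min_width=19, slack=1)
Line 3: ['security', 'high'] (min_width=13, slack=7)
Line 4: ['bedroom', 'chair', 'they'] (min_width=18, slack=2)
Line 5: ['plane', 'sun', 'river'] (min_width=15, slack=5)
Line 6: ['pepper', 'large'] (min_width=12, slack=8)
Total lines: 6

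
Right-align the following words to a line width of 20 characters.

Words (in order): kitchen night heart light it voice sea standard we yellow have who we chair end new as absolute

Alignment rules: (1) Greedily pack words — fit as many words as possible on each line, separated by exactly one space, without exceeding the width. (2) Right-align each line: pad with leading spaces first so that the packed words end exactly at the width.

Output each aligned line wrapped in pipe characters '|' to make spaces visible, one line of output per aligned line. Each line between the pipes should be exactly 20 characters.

Line 1: ['kitchen', 'night', 'heart'] (min_width=19, slack=1)
Line 2: ['light', 'it', 'voice', 'sea'] (min_width=18, slack=2)
Line 3: ['standard', 'we', 'yellow'] (min_width=18, slack=2)
Line 4: ['have', 'who', 'we', 'chair'] (min_width=17, slack=3)
Line 5: ['end', 'new', 'as', 'absolute'] (min_width=19, slack=1)

Answer: | kitchen night heart|
|  light it voice sea|
|  standard we yellow|
|   have who we chair|
| end new as absolute|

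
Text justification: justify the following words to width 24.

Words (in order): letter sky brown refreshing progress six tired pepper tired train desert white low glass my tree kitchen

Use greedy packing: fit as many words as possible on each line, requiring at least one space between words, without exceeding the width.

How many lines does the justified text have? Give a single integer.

Answer: 5

Derivation:
Line 1: ['letter', 'sky', 'brown'] (min_width=16, slack=8)
Line 2: ['refreshing', 'progress', 'six'] (min_width=23, slack=1)
Line 3: ['tired', 'pepper', 'tired', 'train'] (min_width=24, slack=0)
Line 4: ['desert', 'white', 'low', 'glass'] (min_width=22, slack=2)
Line 5: ['my', 'tree', 'kitchen'] (min_width=15, slack=9)
Total lines: 5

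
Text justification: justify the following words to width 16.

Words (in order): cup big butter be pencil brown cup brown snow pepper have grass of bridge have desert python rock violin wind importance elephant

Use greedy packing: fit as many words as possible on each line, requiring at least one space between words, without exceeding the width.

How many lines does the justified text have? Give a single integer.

Line 1: ['cup', 'big', 'butter'] (min_width=14, slack=2)
Line 2: ['be', 'pencil', 'brown'] (min_width=15, slack=1)
Line 3: ['cup', 'brown', 'snow'] (min_width=14, slack=2)
Line 4: ['pepper', 'have'] (min_width=11, slack=5)
Line 5: ['grass', 'of', 'bridge'] (min_width=15, slack=1)
Line 6: ['have', 'desert'] (min_width=11, slack=5)
Line 7: ['python', 'rock'] (min_width=11, slack=5)
Line 8: ['violin', 'wind'] (min_width=11, slack=5)
Line 9: ['importance'] (min_width=10, slack=6)
Line 10: ['elephant'] (min_width=8, slack=8)
Total lines: 10

Answer: 10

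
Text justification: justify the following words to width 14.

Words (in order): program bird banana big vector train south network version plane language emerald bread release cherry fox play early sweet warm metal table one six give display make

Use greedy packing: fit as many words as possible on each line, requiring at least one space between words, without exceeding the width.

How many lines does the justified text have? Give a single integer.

Line 1: ['program', 'bird'] (min_width=12, slack=2)
Line 2: ['banana', 'big'] (min_width=10, slack=4)
Line 3: ['vector', 'train'] (min_width=12, slack=2)
Line 4: ['south', 'network'] (min_width=13, slack=1)
Line 5: ['version', 'plane'] (min_width=13, slack=1)
Line 6: ['language'] (min_width=8, slack=6)
Line 7: ['emerald', 'bread'] (min_width=13, slack=1)
Line 8: ['release', 'cherry'] (min_width=14, slack=0)
Line 9: ['fox', 'play', 'early'] (min_width=14, slack=0)
Line 10: ['sweet', 'warm'] (min_width=10, slack=4)
Line 11: ['metal', 'table'] (min_width=11, slack=3)
Line 12: ['one', 'six', 'give'] (min_width=12, slack=2)
Line 13: ['display', 'make'] (min_width=12, slack=2)
Total lines: 13

Answer: 13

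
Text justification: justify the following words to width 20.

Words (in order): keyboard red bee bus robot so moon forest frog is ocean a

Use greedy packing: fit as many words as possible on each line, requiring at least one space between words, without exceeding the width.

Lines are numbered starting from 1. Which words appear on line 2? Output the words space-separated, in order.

Line 1: ['keyboard', 'red', 'bee', 'bus'] (min_width=20, slack=0)
Line 2: ['robot', 'so', 'moon', 'forest'] (min_width=20, slack=0)
Line 3: ['frog', 'is', 'ocean', 'a'] (min_width=15, slack=5)

Answer: robot so moon forest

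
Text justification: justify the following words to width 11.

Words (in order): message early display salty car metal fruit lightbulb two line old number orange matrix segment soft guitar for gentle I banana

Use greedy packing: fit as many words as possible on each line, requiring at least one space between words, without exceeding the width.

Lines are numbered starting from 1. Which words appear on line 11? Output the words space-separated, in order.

Answer: segment

Derivation:
Line 1: ['message'] (min_width=7, slack=4)
Line 2: ['early'] (min_width=5, slack=6)
Line 3: ['display'] (min_width=7, slack=4)
Line 4: ['salty', 'car'] (min_width=9, slack=2)
Line 5: ['metal', 'fruit'] (min_width=11, slack=0)
Line 6: ['lightbulb'] (min_width=9, slack=2)
Line 7: ['two', 'line'] (min_width=8, slack=3)
Line 8: ['old', 'number'] (min_width=10, slack=1)
Line 9: ['orange'] (min_width=6, slack=5)
Line 10: ['matrix'] (min_width=6, slack=5)
Line 11: ['segment'] (min_width=7, slack=4)
Line 12: ['soft', 'guitar'] (min_width=11, slack=0)
Line 13: ['for', 'gentle'] (min_width=10, slack=1)
Line 14: ['I', 'banana'] (min_width=8, slack=3)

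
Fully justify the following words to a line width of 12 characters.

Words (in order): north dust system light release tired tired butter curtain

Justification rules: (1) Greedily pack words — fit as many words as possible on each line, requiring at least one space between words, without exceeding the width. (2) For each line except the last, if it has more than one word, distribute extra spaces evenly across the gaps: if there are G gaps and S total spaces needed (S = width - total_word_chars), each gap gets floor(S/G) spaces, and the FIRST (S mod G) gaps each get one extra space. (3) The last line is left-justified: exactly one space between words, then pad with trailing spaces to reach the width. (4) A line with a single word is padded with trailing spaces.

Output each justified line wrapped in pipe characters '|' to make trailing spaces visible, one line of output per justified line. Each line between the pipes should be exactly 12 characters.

Answer: |north   dust|
|system light|
|release     |
|tired  tired|
|butter      |
|curtain     |

Derivation:
Line 1: ['north', 'dust'] (min_width=10, slack=2)
Line 2: ['system', 'light'] (min_width=12, slack=0)
Line 3: ['release'] (min_width=7, slack=5)
Line 4: ['tired', 'tired'] (min_width=11, slack=1)
Line 5: ['butter'] (min_width=6, slack=6)
Line 6: ['curtain'] (min_width=7, slack=5)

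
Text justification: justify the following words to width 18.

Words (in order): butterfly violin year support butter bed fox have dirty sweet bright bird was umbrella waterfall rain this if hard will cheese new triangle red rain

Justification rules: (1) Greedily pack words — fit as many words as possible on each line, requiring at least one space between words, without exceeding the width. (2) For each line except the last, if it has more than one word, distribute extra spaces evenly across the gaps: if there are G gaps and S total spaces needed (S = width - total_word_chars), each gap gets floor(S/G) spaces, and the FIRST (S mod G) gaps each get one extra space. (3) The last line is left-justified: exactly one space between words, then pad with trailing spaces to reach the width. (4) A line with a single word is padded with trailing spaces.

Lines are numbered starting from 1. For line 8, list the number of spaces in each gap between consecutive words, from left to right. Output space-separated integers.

Answer: 3 2

Derivation:
Line 1: ['butterfly', 'violin'] (min_width=16, slack=2)
Line 2: ['year', 'support'] (min_width=12, slack=6)
Line 3: ['butter', 'bed', 'fox'] (min_width=14, slack=4)
Line 4: ['have', 'dirty', 'sweet'] (min_width=16, slack=2)
Line 5: ['bright', 'bird', 'was'] (min_width=15, slack=3)
Line 6: ['umbrella', 'waterfall'] (min_width=18, slack=0)
Line 7: ['rain', 'this', 'if', 'hard'] (min_width=17, slack=1)
Line 8: ['will', 'cheese', 'new'] (min_width=15, slack=3)
Line 9: ['triangle', 'red', 'rain'] (min_width=17, slack=1)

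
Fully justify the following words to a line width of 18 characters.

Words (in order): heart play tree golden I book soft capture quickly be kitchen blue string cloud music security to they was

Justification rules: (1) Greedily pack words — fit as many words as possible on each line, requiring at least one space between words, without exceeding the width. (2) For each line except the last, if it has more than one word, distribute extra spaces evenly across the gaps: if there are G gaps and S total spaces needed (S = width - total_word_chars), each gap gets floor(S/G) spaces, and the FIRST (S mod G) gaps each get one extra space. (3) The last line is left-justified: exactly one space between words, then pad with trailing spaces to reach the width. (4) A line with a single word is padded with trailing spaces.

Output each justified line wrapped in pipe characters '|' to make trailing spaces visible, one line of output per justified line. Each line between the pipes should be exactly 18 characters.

Answer: |heart   play  tree|
|golden I book soft|
|capture quickly be|
|kitchen       blue|
|string cloud music|
|security  to  they|
|was               |

Derivation:
Line 1: ['heart', 'play', 'tree'] (min_width=15, slack=3)
Line 2: ['golden', 'I', 'book', 'soft'] (min_width=18, slack=0)
Line 3: ['capture', 'quickly', 'be'] (min_width=18, slack=0)
Line 4: ['kitchen', 'blue'] (min_width=12, slack=6)
Line 5: ['string', 'cloud', 'music'] (min_width=18, slack=0)
Line 6: ['security', 'to', 'they'] (min_width=16, slack=2)
Line 7: ['was'] (min_width=3, slack=15)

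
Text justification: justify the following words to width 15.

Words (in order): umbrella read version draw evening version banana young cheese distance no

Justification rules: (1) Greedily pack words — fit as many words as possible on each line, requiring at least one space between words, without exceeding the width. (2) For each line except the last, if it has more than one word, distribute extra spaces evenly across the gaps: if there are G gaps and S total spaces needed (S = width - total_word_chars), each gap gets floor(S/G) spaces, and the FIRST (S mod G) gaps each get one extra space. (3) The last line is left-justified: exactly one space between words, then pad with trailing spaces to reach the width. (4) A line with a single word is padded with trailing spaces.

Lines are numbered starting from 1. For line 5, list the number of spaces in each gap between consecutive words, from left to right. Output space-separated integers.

Answer: 1

Derivation:
Line 1: ['umbrella', 'read'] (min_width=13, slack=2)
Line 2: ['version', 'draw'] (min_width=12, slack=3)
Line 3: ['evening', 'version'] (min_width=15, slack=0)
Line 4: ['banana', 'young'] (min_width=12, slack=3)
Line 5: ['cheese', 'distance'] (min_width=15, slack=0)
Line 6: ['no'] (min_width=2, slack=13)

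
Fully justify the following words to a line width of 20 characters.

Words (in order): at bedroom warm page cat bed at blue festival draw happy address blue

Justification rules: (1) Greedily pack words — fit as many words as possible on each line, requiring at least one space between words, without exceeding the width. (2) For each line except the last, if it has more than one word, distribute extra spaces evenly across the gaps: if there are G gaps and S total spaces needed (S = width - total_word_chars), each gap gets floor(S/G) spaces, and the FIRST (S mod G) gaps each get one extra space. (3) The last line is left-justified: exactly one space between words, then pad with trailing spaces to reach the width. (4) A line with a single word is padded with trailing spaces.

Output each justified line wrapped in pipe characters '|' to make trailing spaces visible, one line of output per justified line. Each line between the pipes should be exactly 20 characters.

Line 1: ['at', 'bedroom', 'warm', 'page'] (min_width=20, slack=0)
Line 2: ['cat', 'bed', 'at', 'blue'] (min_width=15, slack=5)
Line 3: ['festival', 'draw', 'happy'] (min_width=19, slack=1)
Line 4: ['address', 'blue'] (min_width=12, slack=8)

Answer: |at bedroom warm page|
|cat   bed   at  blue|
|festival  draw happy|
|address blue        |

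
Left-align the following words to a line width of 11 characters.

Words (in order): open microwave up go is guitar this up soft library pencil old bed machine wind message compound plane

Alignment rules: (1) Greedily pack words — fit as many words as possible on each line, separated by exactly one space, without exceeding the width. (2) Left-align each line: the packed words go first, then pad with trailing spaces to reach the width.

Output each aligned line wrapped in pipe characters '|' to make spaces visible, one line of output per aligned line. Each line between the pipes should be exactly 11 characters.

Answer: |open       |
|microwave  |
|up go is   |
|guitar this|
|up soft    |
|library    |
|pencil old |
|bed machine|
|wind       |
|message    |
|compound   |
|plane      |

Derivation:
Line 1: ['open'] (min_width=4, slack=7)
Line 2: ['microwave'] (min_width=9, slack=2)
Line 3: ['up', 'go', 'is'] (min_width=8, slack=3)
Line 4: ['guitar', 'this'] (min_width=11, slack=0)
Line 5: ['up', 'soft'] (min_width=7, slack=4)
Line 6: ['library'] (min_width=7, slack=4)
Line 7: ['pencil', 'old'] (min_width=10, slack=1)
Line 8: ['bed', 'machine'] (min_width=11, slack=0)
Line 9: ['wind'] (min_width=4, slack=7)
Line 10: ['message'] (min_width=7, slack=4)
Line 11: ['compound'] (min_width=8, slack=3)
Line 12: ['plane'] (min_width=5, slack=6)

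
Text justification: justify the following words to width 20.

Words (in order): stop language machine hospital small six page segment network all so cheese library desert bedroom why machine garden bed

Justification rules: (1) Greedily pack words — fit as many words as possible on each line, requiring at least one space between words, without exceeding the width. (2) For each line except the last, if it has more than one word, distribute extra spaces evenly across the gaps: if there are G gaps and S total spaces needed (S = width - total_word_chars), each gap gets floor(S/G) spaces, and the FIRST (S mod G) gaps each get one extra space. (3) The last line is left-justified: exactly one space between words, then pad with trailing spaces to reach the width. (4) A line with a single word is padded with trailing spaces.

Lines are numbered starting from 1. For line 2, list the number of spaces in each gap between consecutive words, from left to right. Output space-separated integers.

Answer: 5

Derivation:
Line 1: ['stop', 'language'] (min_width=13, slack=7)
Line 2: ['machine', 'hospital'] (min_width=16, slack=4)
Line 3: ['small', 'six', 'page'] (min_width=14, slack=6)
Line 4: ['segment', 'network', 'all'] (min_width=19, slack=1)
Line 5: ['so', 'cheese', 'library'] (min_width=17, slack=3)
Line 6: ['desert', 'bedroom', 'why'] (min_width=18, slack=2)
Line 7: ['machine', 'garden', 'bed'] (min_width=18, slack=2)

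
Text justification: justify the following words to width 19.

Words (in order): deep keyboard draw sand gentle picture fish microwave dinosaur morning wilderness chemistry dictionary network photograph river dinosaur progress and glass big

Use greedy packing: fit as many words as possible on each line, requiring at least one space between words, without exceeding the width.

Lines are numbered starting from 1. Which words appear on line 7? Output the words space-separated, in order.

Answer: dictionary network

Derivation:
Line 1: ['deep', 'keyboard', 'draw'] (min_width=18, slack=1)
Line 2: ['sand', 'gentle', 'picture'] (min_width=19, slack=0)
Line 3: ['fish', 'microwave'] (min_width=14, slack=5)
Line 4: ['dinosaur', 'morning'] (min_width=16, slack=3)
Line 5: ['wilderness'] (min_width=10, slack=9)
Line 6: ['chemistry'] (min_width=9, slack=10)
Line 7: ['dictionary', 'network'] (min_width=18, slack=1)
Line 8: ['photograph', 'river'] (min_width=16, slack=3)
Line 9: ['dinosaur', 'progress'] (min_width=17, slack=2)
Line 10: ['and', 'glass', 'big'] (min_width=13, slack=6)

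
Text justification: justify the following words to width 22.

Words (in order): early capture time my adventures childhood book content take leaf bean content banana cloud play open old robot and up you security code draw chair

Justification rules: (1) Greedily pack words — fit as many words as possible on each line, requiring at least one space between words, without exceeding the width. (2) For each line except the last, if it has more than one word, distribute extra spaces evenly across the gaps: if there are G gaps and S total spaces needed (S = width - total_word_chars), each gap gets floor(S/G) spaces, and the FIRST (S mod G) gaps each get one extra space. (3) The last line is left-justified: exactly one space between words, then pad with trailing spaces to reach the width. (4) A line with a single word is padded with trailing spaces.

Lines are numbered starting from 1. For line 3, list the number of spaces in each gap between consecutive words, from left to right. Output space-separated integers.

Line 1: ['early', 'capture', 'time', 'my'] (min_width=21, slack=1)
Line 2: ['adventures', 'childhood'] (min_width=20, slack=2)
Line 3: ['book', 'content', 'take', 'leaf'] (min_width=22, slack=0)
Line 4: ['bean', 'content', 'banana'] (min_width=19, slack=3)
Line 5: ['cloud', 'play', 'open', 'old'] (min_width=19, slack=3)
Line 6: ['robot', 'and', 'up', 'you'] (min_width=16, slack=6)
Line 7: ['security', 'code', 'draw'] (min_width=18, slack=4)
Line 8: ['chair'] (min_width=5, slack=17)

Answer: 1 1 1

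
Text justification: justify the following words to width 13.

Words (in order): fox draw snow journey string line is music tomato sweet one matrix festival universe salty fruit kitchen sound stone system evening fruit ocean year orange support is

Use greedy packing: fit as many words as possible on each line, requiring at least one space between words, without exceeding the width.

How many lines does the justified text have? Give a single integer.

Line 1: ['fox', 'draw', 'snow'] (min_width=13, slack=0)
Line 2: ['journey'] (min_width=7, slack=6)
Line 3: ['string', 'line'] (min_width=11, slack=2)
Line 4: ['is', 'music'] (min_width=8, slack=5)
Line 5: ['tomato', 'sweet'] (min_width=12, slack=1)
Line 6: ['one', 'matrix'] (min_width=10, slack=3)
Line 7: ['festival'] (min_width=8, slack=5)
Line 8: ['universe'] (min_width=8, slack=5)
Line 9: ['salty', 'fruit'] (min_width=11, slack=2)
Line 10: ['kitchen', 'sound'] (min_width=13, slack=0)
Line 11: ['stone', 'system'] (min_width=12, slack=1)
Line 12: ['evening', 'fruit'] (min_width=13, slack=0)
Line 13: ['ocean', 'year'] (min_width=10, slack=3)
Line 14: ['orange'] (min_width=6, slack=7)
Line 15: ['support', 'is'] (min_width=10, slack=3)
Total lines: 15

Answer: 15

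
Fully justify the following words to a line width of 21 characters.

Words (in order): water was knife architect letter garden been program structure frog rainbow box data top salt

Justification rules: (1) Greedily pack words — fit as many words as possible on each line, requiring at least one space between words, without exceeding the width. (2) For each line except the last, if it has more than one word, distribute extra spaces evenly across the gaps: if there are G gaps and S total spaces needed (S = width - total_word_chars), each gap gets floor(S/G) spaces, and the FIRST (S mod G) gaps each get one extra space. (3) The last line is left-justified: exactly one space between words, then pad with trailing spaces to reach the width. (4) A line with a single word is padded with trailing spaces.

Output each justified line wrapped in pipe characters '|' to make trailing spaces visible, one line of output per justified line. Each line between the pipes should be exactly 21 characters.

Line 1: ['water', 'was', 'knife'] (min_width=15, slack=6)
Line 2: ['architect', 'letter'] (min_width=16, slack=5)
Line 3: ['garden', 'been', 'program'] (min_width=19, slack=2)
Line 4: ['structure', 'frog'] (min_width=14, slack=7)
Line 5: ['rainbow', 'box', 'data', 'top'] (min_width=20, slack=1)
Line 6: ['salt'] (min_width=4, slack=17)

Answer: |water    was    knife|
|architect      letter|
|garden  been  program|
|structure        frog|
|rainbow  box data top|
|salt                 |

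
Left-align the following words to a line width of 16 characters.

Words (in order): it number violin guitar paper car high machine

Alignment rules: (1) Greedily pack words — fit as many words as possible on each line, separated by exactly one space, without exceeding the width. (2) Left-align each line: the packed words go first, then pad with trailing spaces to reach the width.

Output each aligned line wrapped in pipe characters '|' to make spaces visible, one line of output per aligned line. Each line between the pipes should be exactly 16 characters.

Line 1: ['it', 'number', 'violin'] (min_width=16, slack=0)
Line 2: ['guitar', 'paper', 'car'] (min_width=16, slack=0)
Line 3: ['high', 'machine'] (min_width=12, slack=4)

Answer: |it number violin|
|guitar paper car|
|high machine    |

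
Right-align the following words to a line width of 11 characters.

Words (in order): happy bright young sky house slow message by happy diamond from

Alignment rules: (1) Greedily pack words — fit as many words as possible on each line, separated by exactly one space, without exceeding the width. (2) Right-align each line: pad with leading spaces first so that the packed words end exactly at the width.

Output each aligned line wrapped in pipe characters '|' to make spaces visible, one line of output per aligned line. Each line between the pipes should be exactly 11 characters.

Line 1: ['happy'] (min_width=5, slack=6)
Line 2: ['bright'] (min_width=6, slack=5)
Line 3: ['young', 'sky'] (min_width=9, slack=2)
Line 4: ['house', 'slow'] (min_width=10, slack=1)
Line 5: ['message', 'by'] (min_width=10, slack=1)
Line 6: ['happy'] (min_width=5, slack=6)
Line 7: ['diamond'] (min_width=7, slack=4)
Line 8: ['from'] (min_width=4, slack=7)

Answer: |      happy|
|     bright|
|  young sky|
| house slow|
| message by|
|      happy|
|    diamond|
|       from|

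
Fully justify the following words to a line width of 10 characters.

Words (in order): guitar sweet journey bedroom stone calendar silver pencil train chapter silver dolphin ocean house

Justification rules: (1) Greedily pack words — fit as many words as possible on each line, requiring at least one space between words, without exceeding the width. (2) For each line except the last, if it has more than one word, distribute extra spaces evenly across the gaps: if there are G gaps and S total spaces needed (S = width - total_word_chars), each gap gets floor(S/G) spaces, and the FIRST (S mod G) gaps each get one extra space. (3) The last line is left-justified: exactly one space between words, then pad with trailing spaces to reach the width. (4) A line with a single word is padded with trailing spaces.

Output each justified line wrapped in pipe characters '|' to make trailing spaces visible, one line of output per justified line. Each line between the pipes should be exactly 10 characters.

Answer: |guitar    |
|sweet     |
|journey   |
|bedroom   |
|stone     |
|calendar  |
|silver    |
|pencil    |
|train     |
|chapter   |
|silver    |
|dolphin   |
|ocean     |
|house     |

Derivation:
Line 1: ['guitar'] (min_width=6, slack=4)
Line 2: ['sweet'] (min_width=5, slack=5)
Line 3: ['journey'] (min_width=7, slack=3)
Line 4: ['bedroom'] (min_width=7, slack=3)
Line 5: ['stone'] (min_width=5, slack=5)
Line 6: ['calendar'] (min_width=8, slack=2)
Line 7: ['silver'] (min_width=6, slack=4)
Line 8: ['pencil'] (min_width=6, slack=4)
Line 9: ['train'] (min_width=5, slack=5)
Line 10: ['chapter'] (min_width=7, slack=3)
Line 11: ['silver'] (min_width=6, slack=4)
Line 12: ['dolphin'] (min_width=7, slack=3)
Line 13: ['ocean'] (min_width=5, slack=5)
Line 14: ['house'] (min_width=5, slack=5)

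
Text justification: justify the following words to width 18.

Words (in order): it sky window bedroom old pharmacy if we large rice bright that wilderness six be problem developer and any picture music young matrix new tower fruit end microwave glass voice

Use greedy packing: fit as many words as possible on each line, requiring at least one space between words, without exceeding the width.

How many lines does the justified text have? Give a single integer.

Answer: 12

Derivation:
Line 1: ['it', 'sky', 'window'] (min_width=13, slack=5)
Line 2: ['bedroom', 'old'] (min_width=11, slack=7)
Line 3: ['pharmacy', 'if', 'we'] (min_width=14, slack=4)
Line 4: ['large', 'rice', 'bright'] (min_width=17, slack=1)
Line 5: ['that', 'wilderness'] (min_width=15, slack=3)
Line 6: ['six', 'be', 'problem'] (min_width=14, slack=4)
Line 7: ['developer', 'and', 'any'] (min_width=17, slack=1)
Line 8: ['picture', 'music'] (min_width=13, slack=5)
Line 9: ['young', 'matrix', 'new'] (min_width=16, slack=2)
Line 10: ['tower', 'fruit', 'end'] (min_width=15, slack=3)
Line 11: ['microwave', 'glass'] (min_width=15, slack=3)
Line 12: ['voice'] (min_width=5, slack=13)
Total lines: 12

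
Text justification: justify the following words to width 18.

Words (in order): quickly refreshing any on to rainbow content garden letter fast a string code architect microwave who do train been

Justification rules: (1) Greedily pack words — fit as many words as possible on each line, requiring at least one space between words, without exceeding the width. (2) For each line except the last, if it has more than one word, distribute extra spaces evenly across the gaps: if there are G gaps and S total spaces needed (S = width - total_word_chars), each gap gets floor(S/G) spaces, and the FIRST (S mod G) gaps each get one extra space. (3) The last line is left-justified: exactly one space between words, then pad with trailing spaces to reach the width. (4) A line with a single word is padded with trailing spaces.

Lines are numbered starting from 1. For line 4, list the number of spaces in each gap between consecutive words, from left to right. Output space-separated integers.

Answer: 4 3

Derivation:
Line 1: ['quickly', 'refreshing'] (min_width=18, slack=0)
Line 2: ['any', 'on', 'to', 'rainbow'] (min_width=17, slack=1)
Line 3: ['content', 'garden'] (min_width=14, slack=4)
Line 4: ['letter', 'fast', 'a'] (min_width=13, slack=5)
Line 5: ['string', 'code'] (min_width=11, slack=7)
Line 6: ['architect'] (min_width=9, slack=9)
Line 7: ['microwave', 'who', 'do'] (min_width=16, slack=2)
Line 8: ['train', 'been'] (min_width=10, slack=8)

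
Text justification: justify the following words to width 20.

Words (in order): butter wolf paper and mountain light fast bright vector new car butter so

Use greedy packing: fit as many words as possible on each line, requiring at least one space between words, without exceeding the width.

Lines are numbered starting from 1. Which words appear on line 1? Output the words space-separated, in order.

Line 1: ['butter', 'wolf', 'paper'] (min_width=17, slack=3)
Line 2: ['and', 'mountain', 'light'] (min_width=18, slack=2)
Line 3: ['fast', 'bright', 'vector'] (min_width=18, slack=2)
Line 4: ['new', 'car', 'butter', 'so'] (min_width=17, slack=3)

Answer: butter wolf paper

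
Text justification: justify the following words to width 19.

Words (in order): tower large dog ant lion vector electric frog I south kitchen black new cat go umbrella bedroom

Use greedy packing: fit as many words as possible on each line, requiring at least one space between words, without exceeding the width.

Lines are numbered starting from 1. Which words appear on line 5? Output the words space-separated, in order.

Line 1: ['tower', 'large', 'dog', 'ant'] (min_width=19, slack=0)
Line 2: ['lion', 'vector'] (min_width=11, slack=8)
Line 3: ['electric', 'frog', 'I'] (min_width=15, slack=4)
Line 4: ['south', 'kitchen', 'black'] (min_width=19, slack=0)
Line 5: ['new', 'cat', 'go', 'umbrella'] (min_width=19, slack=0)
Line 6: ['bedroom'] (min_width=7, slack=12)

Answer: new cat go umbrella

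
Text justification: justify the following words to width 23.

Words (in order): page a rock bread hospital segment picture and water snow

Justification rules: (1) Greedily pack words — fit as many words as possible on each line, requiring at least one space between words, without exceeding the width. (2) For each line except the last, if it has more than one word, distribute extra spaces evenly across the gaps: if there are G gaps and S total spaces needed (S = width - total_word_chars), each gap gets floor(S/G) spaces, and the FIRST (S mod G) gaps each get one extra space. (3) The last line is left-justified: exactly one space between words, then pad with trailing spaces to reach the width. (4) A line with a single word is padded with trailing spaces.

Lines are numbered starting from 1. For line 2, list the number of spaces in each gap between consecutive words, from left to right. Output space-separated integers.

Answer: 8

Derivation:
Line 1: ['page', 'a', 'rock', 'bread'] (min_width=17, slack=6)
Line 2: ['hospital', 'segment'] (min_width=16, slack=7)
Line 3: ['picture', 'and', 'water', 'snow'] (min_width=22, slack=1)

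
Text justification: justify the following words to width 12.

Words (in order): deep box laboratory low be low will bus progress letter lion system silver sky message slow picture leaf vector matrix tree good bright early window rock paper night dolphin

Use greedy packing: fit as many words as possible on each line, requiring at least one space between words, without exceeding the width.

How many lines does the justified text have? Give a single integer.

Answer: 17

Derivation:
Line 1: ['deep', 'box'] (min_width=8, slack=4)
Line 2: ['laboratory'] (min_width=10, slack=2)
Line 3: ['low', 'be', 'low'] (min_width=10, slack=2)
Line 4: ['will', 'bus'] (min_width=8, slack=4)
Line 5: ['progress'] (min_width=8, slack=4)
Line 6: ['letter', 'lion'] (min_width=11, slack=1)
Line 7: ['system'] (min_width=6, slack=6)
Line 8: ['silver', 'sky'] (min_width=10, slack=2)
Line 9: ['message', 'slow'] (min_width=12, slack=0)
Line 10: ['picture', 'leaf'] (min_width=12, slack=0)
Line 11: ['vector'] (min_width=6, slack=6)
Line 12: ['matrix', 'tree'] (min_width=11, slack=1)
Line 13: ['good', 'bright'] (min_width=11, slack=1)
Line 14: ['early', 'window'] (min_width=12, slack=0)
Line 15: ['rock', 'paper'] (min_width=10, slack=2)
Line 16: ['night'] (min_width=5, slack=7)
Line 17: ['dolphin'] (min_width=7, slack=5)
Total lines: 17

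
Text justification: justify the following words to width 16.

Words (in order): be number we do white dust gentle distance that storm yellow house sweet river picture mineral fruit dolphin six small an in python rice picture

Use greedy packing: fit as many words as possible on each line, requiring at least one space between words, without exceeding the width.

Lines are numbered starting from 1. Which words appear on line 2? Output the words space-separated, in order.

Answer: white dust

Derivation:
Line 1: ['be', 'number', 'we', 'do'] (min_width=15, slack=1)
Line 2: ['white', 'dust'] (min_width=10, slack=6)
Line 3: ['gentle', 'distance'] (min_width=15, slack=1)
Line 4: ['that', 'storm'] (min_width=10, slack=6)
Line 5: ['yellow', 'house'] (min_width=12, slack=4)
Line 6: ['sweet', 'river'] (min_width=11, slack=5)
Line 7: ['picture', 'mineral'] (min_width=15, slack=1)
Line 8: ['fruit', 'dolphin'] (min_width=13, slack=3)
Line 9: ['six', 'small', 'an', 'in'] (min_width=15, slack=1)
Line 10: ['python', 'rice'] (min_width=11, slack=5)
Line 11: ['picture'] (min_width=7, slack=9)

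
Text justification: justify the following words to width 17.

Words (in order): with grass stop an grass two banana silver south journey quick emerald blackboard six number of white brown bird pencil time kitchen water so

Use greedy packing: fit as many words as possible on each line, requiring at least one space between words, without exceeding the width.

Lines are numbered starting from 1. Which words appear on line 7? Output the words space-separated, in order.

Answer: number of white

Derivation:
Line 1: ['with', 'grass', 'stop'] (min_width=15, slack=2)
Line 2: ['an', 'grass', 'two'] (min_width=12, slack=5)
Line 3: ['banana', 'silver'] (min_width=13, slack=4)
Line 4: ['south', 'journey'] (min_width=13, slack=4)
Line 5: ['quick', 'emerald'] (min_width=13, slack=4)
Line 6: ['blackboard', 'six'] (min_width=14, slack=3)
Line 7: ['number', 'of', 'white'] (min_width=15, slack=2)
Line 8: ['brown', 'bird', 'pencil'] (min_width=17, slack=0)
Line 9: ['time', 'kitchen'] (min_width=12, slack=5)
Line 10: ['water', 'so'] (min_width=8, slack=9)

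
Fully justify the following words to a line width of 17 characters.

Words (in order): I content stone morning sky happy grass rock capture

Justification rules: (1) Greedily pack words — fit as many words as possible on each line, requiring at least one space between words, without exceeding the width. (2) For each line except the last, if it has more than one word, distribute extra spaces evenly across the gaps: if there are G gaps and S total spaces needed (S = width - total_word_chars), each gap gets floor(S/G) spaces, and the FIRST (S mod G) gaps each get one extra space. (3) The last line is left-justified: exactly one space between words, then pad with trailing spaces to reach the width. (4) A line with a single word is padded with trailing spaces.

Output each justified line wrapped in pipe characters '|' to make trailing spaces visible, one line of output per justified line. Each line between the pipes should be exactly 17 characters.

Answer: |I  content  stone|
|morning sky happy|
|grass        rock|
|capture          |

Derivation:
Line 1: ['I', 'content', 'stone'] (min_width=15, slack=2)
Line 2: ['morning', 'sky', 'happy'] (min_width=17, slack=0)
Line 3: ['grass', 'rock'] (min_width=10, slack=7)
Line 4: ['capture'] (min_width=7, slack=10)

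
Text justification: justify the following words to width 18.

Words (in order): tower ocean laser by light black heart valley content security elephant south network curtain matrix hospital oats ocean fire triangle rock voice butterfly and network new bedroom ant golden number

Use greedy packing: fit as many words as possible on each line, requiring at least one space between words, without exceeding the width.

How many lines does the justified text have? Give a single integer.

Answer: 13

Derivation:
Line 1: ['tower', 'ocean', 'laser'] (min_width=17, slack=1)
Line 2: ['by', 'light', 'black'] (min_width=14, slack=4)
Line 3: ['heart', 'valley'] (min_width=12, slack=6)
Line 4: ['content', 'security'] (min_width=16, slack=2)
Line 5: ['elephant', 'south'] (min_width=14, slack=4)
Line 6: ['network', 'curtain'] (min_width=15, slack=3)
Line 7: ['matrix', 'hospital'] (min_width=15, slack=3)
Line 8: ['oats', 'ocean', 'fire'] (min_width=15, slack=3)
Line 9: ['triangle', 'rock'] (min_width=13, slack=5)
Line 10: ['voice', 'butterfly'] (min_width=15, slack=3)
Line 11: ['and', 'network', 'new'] (min_width=15, slack=3)
Line 12: ['bedroom', 'ant', 'golden'] (min_width=18, slack=0)
Line 13: ['number'] (min_width=6, slack=12)
Total lines: 13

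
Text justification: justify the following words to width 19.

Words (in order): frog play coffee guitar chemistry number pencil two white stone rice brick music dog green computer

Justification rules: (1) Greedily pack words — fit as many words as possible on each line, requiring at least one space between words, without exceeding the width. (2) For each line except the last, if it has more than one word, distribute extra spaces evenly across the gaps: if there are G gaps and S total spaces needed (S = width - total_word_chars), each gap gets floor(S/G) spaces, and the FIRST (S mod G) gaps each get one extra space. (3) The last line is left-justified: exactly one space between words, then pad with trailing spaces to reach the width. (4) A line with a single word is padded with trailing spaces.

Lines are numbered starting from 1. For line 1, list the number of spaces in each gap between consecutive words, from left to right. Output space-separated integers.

Answer: 3 2

Derivation:
Line 1: ['frog', 'play', 'coffee'] (min_width=16, slack=3)
Line 2: ['guitar', 'chemistry'] (min_width=16, slack=3)
Line 3: ['number', 'pencil', 'two'] (min_width=17, slack=2)
Line 4: ['white', 'stone', 'rice'] (min_width=16, slack=3)
Line 5: ['brick', 'music', 'dog'] (min_width=15, slack=4)
Line 6: ['green', 'computer'] (min_width=14, slack=5)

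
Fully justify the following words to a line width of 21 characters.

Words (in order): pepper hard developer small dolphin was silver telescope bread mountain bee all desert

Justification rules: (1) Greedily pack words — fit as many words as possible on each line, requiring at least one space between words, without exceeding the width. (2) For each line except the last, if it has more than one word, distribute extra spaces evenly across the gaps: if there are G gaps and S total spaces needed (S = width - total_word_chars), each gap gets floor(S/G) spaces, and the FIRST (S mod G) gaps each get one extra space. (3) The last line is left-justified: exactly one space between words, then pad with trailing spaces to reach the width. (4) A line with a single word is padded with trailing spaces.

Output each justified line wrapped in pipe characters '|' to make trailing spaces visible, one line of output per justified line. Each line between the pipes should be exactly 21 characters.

Answer: |pepper hard developer|
|small   dolphin   was|
|silver      telescope|
|bread   mountain  bee|
|all desert           |

Derivation:
Line 1: ['pepper', 'hard', 'developer'] (min_width=21, slack=0)
Line 2: ['small', 'dolphin', 'was'] (min_width=17, slack=4)
Line 3: ['silver', 'telescope'] (min_width=16, slack=5)
Line 4: ['bread', 'mountain', 'bee'] (min_width=18, slack=3)
Line 5: ['all', 'desert'] (min_width=10, slack=11)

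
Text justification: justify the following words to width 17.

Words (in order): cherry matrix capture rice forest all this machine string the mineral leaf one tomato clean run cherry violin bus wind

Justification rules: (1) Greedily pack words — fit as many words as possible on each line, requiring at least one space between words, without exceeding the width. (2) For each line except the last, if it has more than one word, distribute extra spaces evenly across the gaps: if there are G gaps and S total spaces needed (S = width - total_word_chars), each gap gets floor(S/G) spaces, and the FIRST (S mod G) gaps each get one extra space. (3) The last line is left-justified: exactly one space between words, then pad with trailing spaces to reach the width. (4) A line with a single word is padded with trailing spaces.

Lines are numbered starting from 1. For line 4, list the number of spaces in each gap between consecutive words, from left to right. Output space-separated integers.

Line 1: ['cherry', 'matrix'] (min_width=13, slack=4)
Line 2: ['capture', 'rice'] (min_width=12, slack=5)
Line 3: ['forest', 'all', 'this'] (min_width=15, slack=2)
Line 4: ['machine', 'string'] (min_width=14, slack=3)
Line 5: ['the', 'mineral', 'leaf'] (min_width=16, slack=1)
Line 6: ['one', 'tomato', 'clean'] (min_width=16, slack=1)
Line 7: ['run', 'cherry', 'violin'] (min_width=17, slack=0)
Line 8: ['bus', 'wind'] (min_width=8, slack=9)

Answer: 4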